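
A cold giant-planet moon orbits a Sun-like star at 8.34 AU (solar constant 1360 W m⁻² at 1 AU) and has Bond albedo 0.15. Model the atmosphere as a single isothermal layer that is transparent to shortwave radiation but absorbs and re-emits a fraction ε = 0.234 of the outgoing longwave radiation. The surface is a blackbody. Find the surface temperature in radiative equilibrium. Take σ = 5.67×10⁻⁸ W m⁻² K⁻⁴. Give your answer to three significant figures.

By the inverse-square law, S = 1360/8.34² = 19.55 W m⁻².
The planet radiates to space at T_e = [S(1−α)/(4σ)]^(1/4) = 92.52 K.
Surface balance with a leaky layer gives σT_s⁴ = σT_e⁴·2/(2−ε), so T_s = T_e·[2/(2−0.234)]^(1/4) = 95.45 K.

95.4 kelvin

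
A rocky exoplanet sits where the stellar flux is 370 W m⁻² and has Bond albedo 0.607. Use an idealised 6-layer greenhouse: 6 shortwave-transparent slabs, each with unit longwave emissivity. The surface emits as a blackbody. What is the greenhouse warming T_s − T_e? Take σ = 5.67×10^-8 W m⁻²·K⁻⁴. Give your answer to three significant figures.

99.7 K

OLR = S(1−α)/4 = 36.35 W m⁻²; the top layer radiates at T_e = 159.1 K.
Surface: T_s = (7)^¼·T_e = 258.8 K.
Warming: T_s − T_e = 99.70 K.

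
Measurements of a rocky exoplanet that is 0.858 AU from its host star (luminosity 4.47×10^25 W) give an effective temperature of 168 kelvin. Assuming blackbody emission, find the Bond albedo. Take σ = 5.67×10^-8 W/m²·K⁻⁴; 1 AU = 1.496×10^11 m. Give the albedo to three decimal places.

d = 0.858 × 1.496×10^11 m = 1.284×10^11 m.
Spreading L over a sphere of radius d: S = 4.47×10^25/(4π·1.28×10^11²) = 215.9 W/m².
Energy balance: S(1−α)/4 = σT⁴, so 1−α = 4σT⁴/S.
4σT⁴ = 4·5.67×10⁻⁸·(168)⁴ = 180.7 W/m².
Hence α = 1 − 180.7/215.9 = 0.1632.

0.163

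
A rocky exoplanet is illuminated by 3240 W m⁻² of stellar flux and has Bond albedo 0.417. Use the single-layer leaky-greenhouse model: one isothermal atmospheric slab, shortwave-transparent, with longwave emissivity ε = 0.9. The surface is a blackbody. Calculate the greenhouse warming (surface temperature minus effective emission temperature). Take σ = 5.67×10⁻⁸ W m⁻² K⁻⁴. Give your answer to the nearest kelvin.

At the top of the atmosphere, σT_e⁴ = S(1−α)/4 = 472.2 W m⁻², giving T_e = 302.1 K.
For a single slab of emissivity ε, T_s⁴ = 2T_e⁴/(2−ε); thus T_s = 302.1·(1.818)^(1/4) = 350.8 K.
T_s − T_e = 350.8 − 302.1 = 48.70 K.

49 K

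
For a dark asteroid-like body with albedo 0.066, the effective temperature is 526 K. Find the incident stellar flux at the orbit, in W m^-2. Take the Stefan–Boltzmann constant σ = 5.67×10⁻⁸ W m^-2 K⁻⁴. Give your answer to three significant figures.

18600 W m^-2

Invert the energy balance for S: S = 4σT⁴/(1−α).
The emitted flux is σT⁴ = 4340 W m^-2.
So S = 4×4340/(1−0.066) = 18590 W m^-2.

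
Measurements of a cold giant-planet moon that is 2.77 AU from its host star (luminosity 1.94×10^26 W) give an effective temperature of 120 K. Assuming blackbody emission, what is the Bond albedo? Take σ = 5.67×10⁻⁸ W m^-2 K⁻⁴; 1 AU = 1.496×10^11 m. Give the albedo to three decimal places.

Orbital distance: d = 2.77 AU = 4.144×10^11 m.
S = L/(4πd²) = 89.90 W m^-2.
Energy balance: S(1−α)/4 = σT⁴, so 1−α = 4σT⁴/S.
4σT⁴ = 4·5.67×10⁻⁸·(120)⁴ = 47.03 W m^-2.
1−α = 47.03/89.90 = 0.5231, so α = 0.4769.

0.477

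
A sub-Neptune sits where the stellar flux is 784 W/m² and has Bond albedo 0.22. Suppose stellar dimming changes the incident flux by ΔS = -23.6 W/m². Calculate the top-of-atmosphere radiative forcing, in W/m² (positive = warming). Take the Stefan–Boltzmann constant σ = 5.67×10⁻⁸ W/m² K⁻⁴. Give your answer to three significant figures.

ΔF = Δ[S(1−α)]/4 = (1−0.22)·-23.6/4 = -4.602 W/m².

-4.60 W/m²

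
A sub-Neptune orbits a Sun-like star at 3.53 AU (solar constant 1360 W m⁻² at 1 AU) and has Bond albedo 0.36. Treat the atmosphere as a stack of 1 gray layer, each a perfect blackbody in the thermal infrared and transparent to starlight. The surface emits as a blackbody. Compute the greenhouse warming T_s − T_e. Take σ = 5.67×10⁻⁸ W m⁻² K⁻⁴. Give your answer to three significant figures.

Flux at the orbit: S = 1360/(3.53)² = 109.1 W m⁻².
Top-of-atmosphere balance: σT_e⁴ = S(1−α)/4 = 17.46 W m⁻² → T_e = 132.5 K.
Surface: T_s = (2)^¼·T_e = 157.5 K.
So the greenhouse effect raises the surface by 157.5 − 132.5 = 25.07 K.

25.1 K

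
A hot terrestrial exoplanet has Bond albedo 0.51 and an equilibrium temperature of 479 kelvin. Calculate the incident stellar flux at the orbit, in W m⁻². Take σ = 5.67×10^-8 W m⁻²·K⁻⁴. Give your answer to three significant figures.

Invert the energy balance for S: S = 4σT⁴/(1−α).
The emitted flux is σT⁴ = 2985 W m⁻².
So S = 4×2985/(1−0.51) = 24370 W m⁻².

24400 W m⁻²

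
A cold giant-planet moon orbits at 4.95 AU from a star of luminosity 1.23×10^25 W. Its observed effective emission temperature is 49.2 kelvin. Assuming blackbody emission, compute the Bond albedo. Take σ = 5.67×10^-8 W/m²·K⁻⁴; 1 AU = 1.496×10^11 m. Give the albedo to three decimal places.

Orbital distance: d = 4.95 AU = 7.405×10^11 m.
Spreading L over a sphere of radius d: S = 1.23×10^25/(4π·7.41×10^11²) = 1.785 W/m².
Energy balance: S(1−α)/4 = σT⁴, so 1−α = 4σT⁴/S.
4σT⁴ = 4·5.67×10⁻⁸·(49.2)⁴ = 1.329 W/m².
Hence α = 1 − 1.329/1.785 = 0.2555.

0.255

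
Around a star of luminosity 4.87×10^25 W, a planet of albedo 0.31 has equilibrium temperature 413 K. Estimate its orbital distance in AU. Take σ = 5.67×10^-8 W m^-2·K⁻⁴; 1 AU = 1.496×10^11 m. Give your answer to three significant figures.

0.135 AU

Energy balance gives S = 4σT⁴/(1−α) = 9563 W m^-2.
Then d = [L/(4πS)]^(1/2) = 2.013×10^10 m, i.e. 0.1346 AU.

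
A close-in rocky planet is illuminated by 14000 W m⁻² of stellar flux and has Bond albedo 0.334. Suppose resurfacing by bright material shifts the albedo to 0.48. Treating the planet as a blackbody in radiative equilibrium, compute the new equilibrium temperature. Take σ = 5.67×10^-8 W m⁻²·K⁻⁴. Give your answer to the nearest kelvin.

New equilibrium: T₂ = [(1−0.48)·14000/(4σ)]^(1/4) = 423.3 K.

423 K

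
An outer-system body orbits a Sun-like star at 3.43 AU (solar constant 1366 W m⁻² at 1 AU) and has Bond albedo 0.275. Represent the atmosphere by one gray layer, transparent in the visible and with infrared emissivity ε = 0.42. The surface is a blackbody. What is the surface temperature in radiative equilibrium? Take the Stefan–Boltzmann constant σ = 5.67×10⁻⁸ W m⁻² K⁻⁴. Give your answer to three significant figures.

147 K

Flux at the orbit: S = 1366/(3.43)² = 116.1 W m⁻².
The planet radiates to space at T_e = [S(1−α)/(4σ)]^(1/4) = 138.8 K.
For a single slab of emissivity ε, T_s⁴ = 2T_e⁴/(2−ε); thus T_s = 138.8·(1.266)^(1/4) = 147.2 K.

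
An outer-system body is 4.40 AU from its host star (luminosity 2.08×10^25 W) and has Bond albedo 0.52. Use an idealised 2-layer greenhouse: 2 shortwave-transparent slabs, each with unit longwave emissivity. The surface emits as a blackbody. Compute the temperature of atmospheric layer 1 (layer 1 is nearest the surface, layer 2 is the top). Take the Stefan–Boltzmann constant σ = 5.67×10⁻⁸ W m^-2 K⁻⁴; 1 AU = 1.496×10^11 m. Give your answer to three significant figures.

63.4 K

d = 4.40 × 1.496×10^11 m = 6.582×10^11 m.
S = L/(4πd²) = 3.820 W m^-2.
OLR = S(1−α)/4 = 0.4584 W m^-2; the top layer radiates at T_e = 53.32 K.
Each opaque layer satisfies 2T_j⁴ = T_{j−1}⁴ + T_{j+1}⁴, giving T_k⁴ = (N+1−k)T_e⁴.
T_1 = (2)^(1/4)·53.32 = 63.41 K.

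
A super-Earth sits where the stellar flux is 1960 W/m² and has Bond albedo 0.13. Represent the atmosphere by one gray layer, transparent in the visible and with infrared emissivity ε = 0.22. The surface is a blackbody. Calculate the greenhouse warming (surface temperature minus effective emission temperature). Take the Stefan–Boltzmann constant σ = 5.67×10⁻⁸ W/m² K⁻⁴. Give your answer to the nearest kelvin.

At the top of the atmosphere, σT_e⁴ = S(1−α)/4 = 426.3 W/m², giving T_e = 294.5 K.
For a single slab of emissivity ε, T_s⁴ = 2T_e⁴/(2−ε); thus T_s = 294.5·(1.124)^(1/4) = 303.2 K.
T_s − T_e = 303.2 − 294.5 = 8.705 K.

9 kelvin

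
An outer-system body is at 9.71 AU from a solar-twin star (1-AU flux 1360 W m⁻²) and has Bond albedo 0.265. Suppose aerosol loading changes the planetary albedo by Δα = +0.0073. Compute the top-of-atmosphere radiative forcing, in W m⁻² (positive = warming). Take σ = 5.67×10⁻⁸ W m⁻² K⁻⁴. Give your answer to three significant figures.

Flux at the orbit: S = 1360/(9.71)² = 14.42 W m⁻².
TOA radiative forcing: ΔF = −S·Δα/4 = −14.42·(+0.0073)/4 = -0.02632 W m⁻².

-0.0263 W m⁻²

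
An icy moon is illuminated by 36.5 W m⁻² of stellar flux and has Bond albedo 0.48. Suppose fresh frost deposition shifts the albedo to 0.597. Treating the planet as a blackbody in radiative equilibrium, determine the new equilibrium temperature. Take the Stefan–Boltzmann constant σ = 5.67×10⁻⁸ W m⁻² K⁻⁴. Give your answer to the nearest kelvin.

90 K

With the new albedo, S(1−α₂)/4 = 3.677 W m⁻², so T₂ = 89.74 K.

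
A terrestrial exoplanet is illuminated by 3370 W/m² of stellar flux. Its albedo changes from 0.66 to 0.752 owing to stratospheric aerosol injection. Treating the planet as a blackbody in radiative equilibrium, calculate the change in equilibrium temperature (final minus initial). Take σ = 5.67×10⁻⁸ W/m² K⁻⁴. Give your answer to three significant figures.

With α = 0.66, T₁ = 266.6 K.
With α = 0.752, T₂ = 246.4 K.
ΔT = T₂ − T₁ = -20.22 K.

-20.2 K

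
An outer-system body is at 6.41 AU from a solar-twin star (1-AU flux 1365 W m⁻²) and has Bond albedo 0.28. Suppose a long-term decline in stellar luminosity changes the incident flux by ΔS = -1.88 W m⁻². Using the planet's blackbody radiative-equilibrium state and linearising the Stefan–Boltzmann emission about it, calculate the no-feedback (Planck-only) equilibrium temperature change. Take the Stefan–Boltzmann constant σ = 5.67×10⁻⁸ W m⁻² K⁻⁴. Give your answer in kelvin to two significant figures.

-1.4 kelvin

Irradiance scales as 1/d², so S = 1365 W m⁻² × (1/6.41)² = 33.22 W m⁻².
Unperturbed T_e = [33.22·(1−0.28)/(4σ)]^¼ = 101.3 K.
TOA radiative forcing: ΔF = (1−α)ΔS/4 = 0.72·(-1.88)/4 = -0.3384 W m⁻².
The Planck feedback parameter is 4σT_e³ = 0.2360 W m⁻²/K.
ΔT₀ = ΔF/λ_P = -0.3384/0.2360 = -1.43 K.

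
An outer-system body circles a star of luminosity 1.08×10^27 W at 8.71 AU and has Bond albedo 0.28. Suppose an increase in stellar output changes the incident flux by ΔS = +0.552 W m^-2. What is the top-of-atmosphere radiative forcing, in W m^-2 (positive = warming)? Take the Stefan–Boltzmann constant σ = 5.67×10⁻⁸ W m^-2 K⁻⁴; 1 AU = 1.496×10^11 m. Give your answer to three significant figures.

0.0994 W m^-2

Orbital distance: d = 8.71 AU = 1.303×10^12 m.
Flux at the orbit: S = L/(4πd²) = 1.08×10^27/(4π·(1.30×10^12)²) = 50.62 W m^-2.
Only a fraction (1−α) is absorbed and it's spread over 4πR², so ΔF = (1−α)ΔS/4 = 0.09936 W m^-2.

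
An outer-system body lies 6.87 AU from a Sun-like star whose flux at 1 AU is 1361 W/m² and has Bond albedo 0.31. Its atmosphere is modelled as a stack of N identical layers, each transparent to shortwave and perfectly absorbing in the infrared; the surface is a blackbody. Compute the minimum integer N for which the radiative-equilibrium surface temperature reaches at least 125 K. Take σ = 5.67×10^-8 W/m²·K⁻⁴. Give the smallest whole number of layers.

Irradiance scales as 1/d², so S = 1361 W/m² × (1/6.87)² = 28.84 W/m².
OLR = S(1−α)/4 = 4.974 W/m²; the top layer radiates at T_e = 96.78 K.
Since T_s⁴ = (N+1)T_e⁴, we need N ≥ (T_s/T_e)⁴ − 1 = 1.783.
Rounding up, N = 2.

2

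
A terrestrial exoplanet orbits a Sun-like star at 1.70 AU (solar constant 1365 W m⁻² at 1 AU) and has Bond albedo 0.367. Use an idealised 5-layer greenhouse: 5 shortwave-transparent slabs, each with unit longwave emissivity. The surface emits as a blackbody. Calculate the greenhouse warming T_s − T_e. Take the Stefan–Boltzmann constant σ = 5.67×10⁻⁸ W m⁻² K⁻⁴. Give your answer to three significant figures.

108 K

Irradiance scales as 1/d², so S = 1365 W m⁻² × (1/1.70)² = 472.3 W m⁻².
Top-of-atmosphere balance: σT_e⁴ = S(1−α)/4 = 74.74 W m⁻² → T_e = 190.5 K.
Surface: T_s = (6)^¼·T_e = 298.2 K.
So the greenhouse effect raises the surface by 298.2 − 190.5 = 107.7 K.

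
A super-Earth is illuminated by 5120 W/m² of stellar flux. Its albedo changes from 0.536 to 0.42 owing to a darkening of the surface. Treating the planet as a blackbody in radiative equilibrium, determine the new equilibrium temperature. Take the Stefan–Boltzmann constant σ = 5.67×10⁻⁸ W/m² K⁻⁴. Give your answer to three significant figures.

338 K

T₂ = [S(1−α₂)/(4σ)]^(1/4) = [5120·0.58/(4σ)]^(1/4) = 338.3 K.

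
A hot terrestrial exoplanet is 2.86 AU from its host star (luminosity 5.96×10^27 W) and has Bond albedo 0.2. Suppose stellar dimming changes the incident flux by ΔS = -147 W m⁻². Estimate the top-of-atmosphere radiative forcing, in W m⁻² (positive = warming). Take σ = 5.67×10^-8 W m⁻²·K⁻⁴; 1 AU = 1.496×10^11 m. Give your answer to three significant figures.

Orbital distance: d = 2.86 AU = 4.279×10^11 m.
Flux at the orbit: S = L/(4πd²) = 5.96×10^27/(4π·(4.28×10^11)²) = 2591 W m⁻².
Only a fraction (1−α) is absorbed and it's spread over 4πR², so ΔF = (1−α)ΔS/4 = -29.40 W m⁻².

-29.4 W m⁻²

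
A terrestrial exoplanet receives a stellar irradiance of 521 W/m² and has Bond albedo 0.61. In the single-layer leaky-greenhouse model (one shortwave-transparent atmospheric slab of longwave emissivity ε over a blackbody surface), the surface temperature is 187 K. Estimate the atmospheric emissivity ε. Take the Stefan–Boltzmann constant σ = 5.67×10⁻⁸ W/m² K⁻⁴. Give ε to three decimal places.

0.535

Effective temperature: T_e = [S(1−α)/(4σ)]^(1/4) = 173.0 K.
Inverting T_s⁴ = 2T_e⁴/(2−ε): (T_e/T_s)⁴ = 0.7326, so ε = 2(1 − 0.7326) = 0.5347.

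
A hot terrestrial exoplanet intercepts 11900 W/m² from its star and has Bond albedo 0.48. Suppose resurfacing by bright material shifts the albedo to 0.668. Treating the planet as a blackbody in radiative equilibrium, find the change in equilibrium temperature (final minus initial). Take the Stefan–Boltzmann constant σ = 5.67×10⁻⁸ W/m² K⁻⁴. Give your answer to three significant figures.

Before: T₁ = [11900·0.52/(4σ)]^(1/4) = 406.4 K.
Final:   T₂ = [S(1−0.668)/(4σ)]^(1/4) = 363.3 K.
ΔT = T₂ − T₁ = -43.13 K.

-43.1 K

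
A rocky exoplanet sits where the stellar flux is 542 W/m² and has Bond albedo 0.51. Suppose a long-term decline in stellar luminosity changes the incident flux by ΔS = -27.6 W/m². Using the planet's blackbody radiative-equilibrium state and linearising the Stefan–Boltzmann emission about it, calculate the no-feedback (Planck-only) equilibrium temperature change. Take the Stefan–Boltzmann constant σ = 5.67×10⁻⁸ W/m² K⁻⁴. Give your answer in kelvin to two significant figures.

Unperturbed T_e = [542.0·(1−0.51)/(4σ)]^¼ = 185.0 K.
ΔF = Δ[S(1−α)]/4 = (1−0.51)·-27.6/4 = -3.381 W/m².
The Planck feedback parameter is 4σT_e³ = 1.436 W/m²/K.
ΔT₀ = ΔF/λ_P = -3.381/1.436 = -2.35 K.

-2.4 kelvin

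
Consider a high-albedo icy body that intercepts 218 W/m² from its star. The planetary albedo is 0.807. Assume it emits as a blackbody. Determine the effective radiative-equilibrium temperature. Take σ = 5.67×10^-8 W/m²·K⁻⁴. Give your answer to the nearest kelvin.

Averaging over the sphere, the absorbed flux is S(1−α)/4 = 10.52 W/m².
Set σT⁴ = 10.52 → T = (10.52/σ)^(1/4) = 116.7 K.

117 K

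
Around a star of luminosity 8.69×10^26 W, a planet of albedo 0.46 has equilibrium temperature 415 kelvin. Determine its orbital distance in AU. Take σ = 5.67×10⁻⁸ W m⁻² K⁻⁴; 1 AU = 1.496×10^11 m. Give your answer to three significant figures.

Required flux: S = 4σT⁴/(1−α) = 12460 W m⁻².
From L = 4πd²S, d = √(8.69×10^26/(4π·12460)) = 7.450×10^10 m = 0.4980 AU.

0.498 AU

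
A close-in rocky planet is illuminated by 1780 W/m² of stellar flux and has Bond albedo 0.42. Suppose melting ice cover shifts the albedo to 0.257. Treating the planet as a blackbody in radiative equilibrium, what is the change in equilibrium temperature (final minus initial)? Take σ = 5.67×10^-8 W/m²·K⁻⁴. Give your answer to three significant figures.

16.6 K

Before: T₁ = [1780·0.58/(4σ)]^(1/4) = 259.7 K.
Final:   T₂ = [S(1−0.257)/(4σ)]^(1/4) = 276.3 K.
Change: 276.3 − 259.7 = 16.59 K.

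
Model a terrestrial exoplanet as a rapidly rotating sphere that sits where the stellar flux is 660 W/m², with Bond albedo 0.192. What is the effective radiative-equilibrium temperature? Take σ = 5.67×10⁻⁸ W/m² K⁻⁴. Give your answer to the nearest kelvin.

220 K

The planet absorbs (1−α)S over its disc πR² and re-emits over 4πR², so the mean absorbed flux is (1−0.192)·660.0/4 = 133.3 W/m².
In equilibrium σT⁴ equals this, so T = 220.2 K.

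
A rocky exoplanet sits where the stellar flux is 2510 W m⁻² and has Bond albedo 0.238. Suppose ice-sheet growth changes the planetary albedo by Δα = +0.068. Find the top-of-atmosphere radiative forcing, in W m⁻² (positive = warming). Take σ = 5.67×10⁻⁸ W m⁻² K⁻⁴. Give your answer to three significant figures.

-42.7 W m⁻²

TOA radiative forcing: ΔF = −S·Δα/4 = −2510·(+0.068)/4 = -42.67 W m⁻².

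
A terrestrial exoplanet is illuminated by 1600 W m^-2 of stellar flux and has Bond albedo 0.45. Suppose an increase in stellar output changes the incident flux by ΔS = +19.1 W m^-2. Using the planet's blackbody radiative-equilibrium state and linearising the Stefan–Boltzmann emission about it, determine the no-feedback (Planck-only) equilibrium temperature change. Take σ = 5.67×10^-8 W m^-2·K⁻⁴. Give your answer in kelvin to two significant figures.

0.74 K

The baseline emission temperature is T_e = 249.6 K.
TOA radiative forcing: ΔF = (1−α)ΔS/4 = 0.55·(+19.1)/4 = 2.626 W m^-2.
Planck response: λ_P = 4σT_e³ = 4·5.67×10⁻⁸·(249.6)³ = 3.526 W m^-2/K.
ΔT₀ = ΔF/λ_P = 2.626/3.526 = 0.745 K.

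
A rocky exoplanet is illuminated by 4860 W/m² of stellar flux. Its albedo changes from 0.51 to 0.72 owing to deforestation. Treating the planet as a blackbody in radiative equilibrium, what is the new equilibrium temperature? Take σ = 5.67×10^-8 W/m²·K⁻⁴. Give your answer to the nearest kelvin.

278 kelvin

T₂ = [S(1−α₂)/(4σ)]^(1/4) = [4860·0.28/(4σ)]^(1/4) = 278.3 K.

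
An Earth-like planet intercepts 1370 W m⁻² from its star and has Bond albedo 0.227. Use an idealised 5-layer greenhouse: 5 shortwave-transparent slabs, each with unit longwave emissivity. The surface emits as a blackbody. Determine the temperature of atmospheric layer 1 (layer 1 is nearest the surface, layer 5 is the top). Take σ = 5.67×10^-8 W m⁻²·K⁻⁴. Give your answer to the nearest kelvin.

OLR = S(1−α)/4 = 264.8 W m⁻²; the top layer radiates at T_e = 261.4 K.
Each opaque layer satisfies 2T_j⁴ = T_{j−1}⁴ + T_{j+1}⁴, giving T_k⁴ = (N+1−k)T_e⁴.
T_1 = (5)^(1/4)·261.4 = 390.9 K.

391 kelvin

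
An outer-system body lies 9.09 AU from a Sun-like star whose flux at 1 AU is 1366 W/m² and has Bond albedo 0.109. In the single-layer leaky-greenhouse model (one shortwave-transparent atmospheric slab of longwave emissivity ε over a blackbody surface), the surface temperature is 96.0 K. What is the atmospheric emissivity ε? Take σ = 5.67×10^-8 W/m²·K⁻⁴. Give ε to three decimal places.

0.471

Irradiance scales as 1/d², so S = 1366 W/m² × (1/9.09)² = 16.53 W/m².
TOA balance gives T_e = 89.77 K.
Since (2−ε)/2 = (T_e/T_s)⁴ = 0.7647, ε = 0.4707.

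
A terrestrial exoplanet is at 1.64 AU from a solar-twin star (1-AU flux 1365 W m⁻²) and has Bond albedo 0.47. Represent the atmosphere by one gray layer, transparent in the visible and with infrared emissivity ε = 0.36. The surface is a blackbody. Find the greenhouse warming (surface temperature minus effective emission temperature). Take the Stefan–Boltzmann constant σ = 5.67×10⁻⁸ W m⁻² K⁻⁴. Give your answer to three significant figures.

9.44 K

Irradiance scales as 1/d², so S = 1365 W m⁻² × (1/1.64)² = 507.5 W m⁻².
At the top of the atmosphere, σT_e⁴ = S(1−α)/4 = 67.25 W m⁻², giving T_e = 185.6 K.
Surface balance with a leaky layer gives σT_s⁴ = σT_e⁴·2/(2−ε), so T_s = T_e·[2/(2−0.36)]^(1/4) = 195.0 K.
Greenhouse warming: T_s − T_e = 9.439 K.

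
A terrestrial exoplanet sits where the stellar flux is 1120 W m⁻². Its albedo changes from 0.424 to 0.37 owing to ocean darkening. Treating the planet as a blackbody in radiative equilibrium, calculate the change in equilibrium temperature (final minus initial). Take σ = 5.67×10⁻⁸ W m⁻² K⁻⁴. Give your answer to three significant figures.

5.23 K

Before: T₁ = [1120·0.576/(4σ)]^(1/4) = 230.9 K.
After:  T₂ = [1120·0.63/(4σ)]^(1/4) = 236.2 K.
ΔT = T₂ − T₁ = 5.232 K.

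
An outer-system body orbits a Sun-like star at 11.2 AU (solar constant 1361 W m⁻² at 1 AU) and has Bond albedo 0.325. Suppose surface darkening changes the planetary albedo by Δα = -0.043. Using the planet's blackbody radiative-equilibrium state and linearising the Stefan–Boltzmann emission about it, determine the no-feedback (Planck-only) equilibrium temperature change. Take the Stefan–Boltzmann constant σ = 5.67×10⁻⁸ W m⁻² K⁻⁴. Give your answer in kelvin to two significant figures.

1.2 K

By the inverse-square law, S = 1361/11.2² = 10.85 W m⁻².
The baseline emission temperature is T_e = 75.38 K.
ΔF = −(S/4)Δα = −(10.85/4)×(-0.043) = 0.1166 W m⁻².
The Planck feedback parameter is 4σT_e³ = 0.09715 W m⁻²/K.
ΔT₀ = ΔF/λ_P = 0.1166/0.09715 = 1.20 K.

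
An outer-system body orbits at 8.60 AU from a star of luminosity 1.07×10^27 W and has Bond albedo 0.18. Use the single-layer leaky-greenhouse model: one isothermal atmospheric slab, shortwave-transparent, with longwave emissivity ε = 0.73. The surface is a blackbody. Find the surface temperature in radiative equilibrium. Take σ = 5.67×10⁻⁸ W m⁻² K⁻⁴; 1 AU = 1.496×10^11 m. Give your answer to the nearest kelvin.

d = 8.60 × 1.496×10^11 m = 1.287×10^12 m.
Spreading L over a sphere of radius d: S = 1.07×10^27/(4π·1.29×10^12²) = 51.44 W m⁻².
The planet radiates to space at T_e = [S(1−α)/(4σ)]^(1/4) = 116.8 K.
Surface balance with a leaky layer gives σT_s⁴ = σT_e⁴·2/(2−ε), so T_s = T_e·[2/(2−0.73)]^(1/4) = 130.8 K.

131 kelvin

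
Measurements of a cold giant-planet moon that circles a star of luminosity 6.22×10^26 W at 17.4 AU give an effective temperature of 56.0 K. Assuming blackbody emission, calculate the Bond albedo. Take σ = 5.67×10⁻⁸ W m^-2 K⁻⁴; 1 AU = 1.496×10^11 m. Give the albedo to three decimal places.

d = 17.4 × 1.496×10^11 m = 2.603×10^12 m.
S = L/(4πd²) = 7.305 W m^-2.
Rearranging the radiative balance, α = 1 − 4σT⁴/S.
4σT⁴ = 4·5.67×10⁻⁸·(56.0)⁴ = 2.230 W m^-2.
1−α = 2.230/7.305 = 0.3053, so α = 0.6947.

0.695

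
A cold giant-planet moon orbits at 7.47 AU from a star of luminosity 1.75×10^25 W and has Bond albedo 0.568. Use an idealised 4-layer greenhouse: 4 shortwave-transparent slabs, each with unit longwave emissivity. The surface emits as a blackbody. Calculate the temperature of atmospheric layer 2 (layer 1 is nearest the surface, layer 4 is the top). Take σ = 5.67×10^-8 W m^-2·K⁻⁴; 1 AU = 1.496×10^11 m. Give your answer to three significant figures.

50.2 kelvin

d = 7.47 × 1.496×10^11 m = 1.118×10^12 m.
Flux at the orbit: S = L/(4πd²) = 1.75×10^25/(4π·(1.12×10^12)²) = 1.115 W m^-2.
The effective emission temperature is T_e = [S(1−α)/(4σ)]^¼ = 38.18 K.
The net upward flux σT_e⁴ is constant between every pair of levels, so T_k⁴ = (N+1−k)T_e⁴.
With k = 2: T_2 = (4+1−2)^¼·38.18 K = 50.24 K.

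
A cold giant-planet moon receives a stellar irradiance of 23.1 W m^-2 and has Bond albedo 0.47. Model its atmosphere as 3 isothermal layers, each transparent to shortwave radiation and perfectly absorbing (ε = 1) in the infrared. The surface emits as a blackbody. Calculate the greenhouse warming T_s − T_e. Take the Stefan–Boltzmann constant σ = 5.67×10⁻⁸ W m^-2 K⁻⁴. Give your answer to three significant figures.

35.5 K

Top-of-atmosphere balance: σT_e⁴ = S(1−α)/4 = 3.061 W m^-2 → T_e = 85.72 K.
Surface: T_s = (4)^¼·T_e = 121.2 K.
So the greenhouse effect raises the surface by 121.2 − 85.72 = 35.50 K.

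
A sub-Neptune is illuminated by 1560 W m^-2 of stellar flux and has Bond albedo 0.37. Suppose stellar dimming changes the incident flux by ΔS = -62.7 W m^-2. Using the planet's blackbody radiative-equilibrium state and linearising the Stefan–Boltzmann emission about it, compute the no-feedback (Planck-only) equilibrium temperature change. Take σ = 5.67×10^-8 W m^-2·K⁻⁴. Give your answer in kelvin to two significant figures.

Unperturbed T_e = [1560·(1−0.37)/(4σ)]^¼ = 256.6 K.
Only a fraction (1−α) is absorbed and it's spread over 4πR², so ΔF = (1−α)ΔS/4 = -9.875 W m^-2.
Planck response: λ_P = 4σT_e³ = 4·5.67×10⁻⁸·(256.6)³ = 3.831 W m^-2/K.
Hence the no-feedback warming is ΔF/(4σT_e³) = -2.58 K.

-2.6 K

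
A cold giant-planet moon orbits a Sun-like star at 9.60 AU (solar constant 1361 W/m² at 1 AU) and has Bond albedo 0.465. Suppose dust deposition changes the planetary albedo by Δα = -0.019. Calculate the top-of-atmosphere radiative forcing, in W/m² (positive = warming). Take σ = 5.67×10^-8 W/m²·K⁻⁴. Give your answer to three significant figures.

0.0701 W/m²

By the inverse-square law, S = 1361/9.60² = 14.77 W/m².
ΔF = −(S/4)Δα = −(14.77/4)×(-0.019) = 0.07015 W/m².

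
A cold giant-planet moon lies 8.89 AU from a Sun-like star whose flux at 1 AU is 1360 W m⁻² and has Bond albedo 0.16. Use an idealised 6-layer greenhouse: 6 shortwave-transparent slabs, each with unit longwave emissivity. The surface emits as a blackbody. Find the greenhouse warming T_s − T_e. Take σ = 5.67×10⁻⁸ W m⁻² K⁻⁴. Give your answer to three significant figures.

56.0 K

By the inverse-square law, S = 1360/8.89² = 17.21 W m⁻².
Top-of-atmosphere balance: σT_e⁴ = S(1−α)/4 = 3.614 W m⁻² → T_e = 89.35 K.
Surface: T_s = (7)^¼·T_e = 145.3 K.
So the greenhouse effect raises the surface by 145.3 − 89.35 = 55.98 K.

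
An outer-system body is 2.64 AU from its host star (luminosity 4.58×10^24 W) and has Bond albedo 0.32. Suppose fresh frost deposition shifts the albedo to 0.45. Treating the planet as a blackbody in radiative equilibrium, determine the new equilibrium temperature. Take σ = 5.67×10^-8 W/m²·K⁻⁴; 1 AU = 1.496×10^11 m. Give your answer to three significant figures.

Orbital distance: d = 2.64 AU = 3.949×10^11 m.
Flux at the orbit: S = L/(4πd²) = 4.58×10^24/(4π·(3.95×10^11)²) = 2.337 W/m².
With the new albedo, S(1−α₂)/4 = 0.3213 W/m², so T₂ = 48.79 K.

48.8 K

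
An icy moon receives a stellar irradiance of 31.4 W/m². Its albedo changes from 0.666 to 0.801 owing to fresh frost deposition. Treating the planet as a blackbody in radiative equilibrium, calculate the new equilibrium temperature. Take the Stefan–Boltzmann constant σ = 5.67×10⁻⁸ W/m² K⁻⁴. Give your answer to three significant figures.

T₂ = [S(1−α₂)/(4σ)]^(1/4) = [31.40·0.199/(4σ)]^(1/4) = 72.45 K.

72.4 K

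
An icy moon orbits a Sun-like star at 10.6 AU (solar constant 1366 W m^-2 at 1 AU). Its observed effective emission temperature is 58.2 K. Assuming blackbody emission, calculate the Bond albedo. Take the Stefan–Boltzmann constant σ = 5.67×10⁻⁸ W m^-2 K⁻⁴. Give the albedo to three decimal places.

By the inverse-square law, S = 1366/10.6² = 12.16 W m^-2.
Energy balance: S(1−α)/4 = σT⁴, so 1−α = 4σT⁴/S.
σT⁴ = 0.6505 W m^-2, so 4σT⁴ = 2.602 W m^-2.
Hence α = 1 − 2.602/12.16 = 0.7860.

0.786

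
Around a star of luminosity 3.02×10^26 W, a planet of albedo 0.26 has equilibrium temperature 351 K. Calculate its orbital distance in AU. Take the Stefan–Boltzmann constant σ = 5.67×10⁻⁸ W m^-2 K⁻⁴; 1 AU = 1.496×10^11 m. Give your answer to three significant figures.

0.480 AU

Energy balance gives S = 4σT⁴/(1−α) = 4652 W m^-2.
Then d = [L/(4πS)]^(1/2) = 7.188×10^10 m, i.e. 0.4804 AU.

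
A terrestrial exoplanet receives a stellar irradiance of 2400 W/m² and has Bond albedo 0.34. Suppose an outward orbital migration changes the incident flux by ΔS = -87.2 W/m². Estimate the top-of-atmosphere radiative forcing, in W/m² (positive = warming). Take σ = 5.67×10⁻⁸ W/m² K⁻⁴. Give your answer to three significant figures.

-14.4 W/m²

TOA radiative forcing: ΔF = (1−α)ΔS/4 = 0.66·(-87.2)/4 = -14.39 W/m².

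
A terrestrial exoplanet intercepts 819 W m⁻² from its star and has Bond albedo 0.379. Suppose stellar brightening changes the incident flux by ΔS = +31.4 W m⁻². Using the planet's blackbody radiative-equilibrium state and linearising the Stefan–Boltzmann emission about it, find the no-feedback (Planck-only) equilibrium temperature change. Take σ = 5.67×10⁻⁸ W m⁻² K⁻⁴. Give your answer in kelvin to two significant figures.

The baseline emission temperature is T_e = 217.6 K.
Only a fraction (1−α) is absorbed and it's spread over 4πR², so ΔF = (1−α)ΔS/4 = 4.875 W m⁻².
Linearising σT⁴ gives d(σT⁴)/dT = 4σT_e³ = 2.337 W m⁻² per K.
So ΔT₀ = 4.875/2.337 = 2.09 K.

2.1 K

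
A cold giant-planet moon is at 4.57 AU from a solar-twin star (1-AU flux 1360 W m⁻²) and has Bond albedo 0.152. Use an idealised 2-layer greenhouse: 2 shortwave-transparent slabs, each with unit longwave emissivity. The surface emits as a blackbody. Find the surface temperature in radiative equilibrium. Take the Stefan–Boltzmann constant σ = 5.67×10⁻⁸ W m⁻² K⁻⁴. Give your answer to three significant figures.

Flux at the orbit: S = 1360/(4.57)² = 65.12 W m⁻².
The effective emission temperature is T_e = [S(1−α)/(4σ)]^¼ = 124.9 K.
For an N-layer opaque stack, T_s⁴ = (N+1)T_e⁴, hence T_s = (3)^(1/4)×124.9 K = 164.4 K.

164 K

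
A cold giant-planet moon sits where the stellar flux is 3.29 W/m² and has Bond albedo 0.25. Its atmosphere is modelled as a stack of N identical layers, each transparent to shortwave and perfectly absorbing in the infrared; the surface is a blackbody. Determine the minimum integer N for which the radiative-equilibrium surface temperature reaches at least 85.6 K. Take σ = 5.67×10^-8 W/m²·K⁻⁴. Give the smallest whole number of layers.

4

Top-of-atmosphere balance: σT_e⁴ = S(1−α)/4 = 0.6169 W/m² → T_e = 57.43 K.
Since T_s⁴ = (N+1)T_e⁴, we need N ≥ (T_s/T_e)⁴ − 1 = 3.935.
So N ≥ 3.935; the smallest integer is N = 4.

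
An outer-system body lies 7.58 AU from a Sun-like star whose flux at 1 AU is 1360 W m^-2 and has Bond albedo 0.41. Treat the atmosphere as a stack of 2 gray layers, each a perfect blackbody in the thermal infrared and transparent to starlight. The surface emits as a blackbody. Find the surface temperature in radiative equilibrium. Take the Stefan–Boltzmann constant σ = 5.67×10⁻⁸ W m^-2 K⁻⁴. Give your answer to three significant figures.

By the inverse-square law, S = 1360/7.58² = 23.67 W m^-2.
OLR = S(1−α)/4 = 3.491 W m^-2; the top layer radiates at T_e = 88.58 K.
For an N-layer opaque stack, T_s⁴ = (N+1)T_e⁴, hence T_s = (3)^(1/4)×88.58 K = 116.6 K.

117 K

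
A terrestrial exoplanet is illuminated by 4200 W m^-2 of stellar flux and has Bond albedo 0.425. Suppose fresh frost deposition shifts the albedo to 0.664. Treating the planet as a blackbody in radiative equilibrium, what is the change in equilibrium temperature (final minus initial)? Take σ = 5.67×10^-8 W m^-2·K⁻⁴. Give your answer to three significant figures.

With α = 0.425, T₁ = 321.2 K.
With α = 0.664, T₂ = 280.9 K.
Change: 280.9 − 321.2 = -40.37 K.

-40.4 K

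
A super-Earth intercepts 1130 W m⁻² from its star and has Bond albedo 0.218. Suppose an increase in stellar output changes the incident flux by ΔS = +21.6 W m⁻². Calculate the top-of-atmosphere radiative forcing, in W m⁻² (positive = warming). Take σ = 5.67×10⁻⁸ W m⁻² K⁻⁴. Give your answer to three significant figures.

4.22 W m⁻²

Only a fraction (1−α) is absorbed and it's spread over 4πR², so ΔF = (1−α)ΔS/4 = 4.223 W m⁻².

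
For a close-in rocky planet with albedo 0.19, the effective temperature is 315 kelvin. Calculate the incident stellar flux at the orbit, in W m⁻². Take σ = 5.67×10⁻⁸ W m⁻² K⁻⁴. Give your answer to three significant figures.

2760 W m⁻²

Invert the energy balance for S: S = 4σT⁴/(1−α).
The emitted flux is σT⁴ = 558.2 W m⁻².
S = 4·558.2/0.81 = 2757 W m⁻².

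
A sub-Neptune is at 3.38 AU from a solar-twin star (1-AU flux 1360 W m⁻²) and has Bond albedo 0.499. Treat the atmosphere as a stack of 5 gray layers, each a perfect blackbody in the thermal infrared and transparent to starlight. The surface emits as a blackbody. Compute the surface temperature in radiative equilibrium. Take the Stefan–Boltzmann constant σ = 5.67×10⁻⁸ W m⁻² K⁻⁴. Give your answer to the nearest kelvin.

Irradiance scales as 1/d², so S = 1360 W m⁻² × (1/3.38)² = 119.0 W m⁻².
The effective emission temperature is T_e = [S(1−α)/(4σ)]^¼ = 127.3 K.
For an N-layer opaque stack, T_s⁴ = (N+1)T_e⁴, hence T_s = (6)^(1/4)×127.3 K = 199.3 K.

199 kelvin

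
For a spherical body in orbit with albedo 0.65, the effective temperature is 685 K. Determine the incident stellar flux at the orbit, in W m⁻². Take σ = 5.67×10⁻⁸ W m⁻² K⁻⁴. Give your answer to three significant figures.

1.43×10^5 W m⁻²

Invert the energy balance for S: S = 4σT⁴/(1−α).
σT⁴ = 5.67×10⁻⁸·(685)⁴ = 12480 W m⁻².
So S = 4×12480/(1−0.65) = 1.427×10^5 W m⁻².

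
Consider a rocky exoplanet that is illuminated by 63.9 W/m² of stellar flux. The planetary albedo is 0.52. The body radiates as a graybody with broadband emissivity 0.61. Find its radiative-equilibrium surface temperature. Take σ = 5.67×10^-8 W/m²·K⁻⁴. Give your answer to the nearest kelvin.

The planet absorbs (1−α)S over its disc πR² and re-emits over 4πR², so the mean absorbed flux is (1−0.52)·63.90/4 = 7.668 W/m².
Radiative balance εσT⁴ = 7.668 gives T = [7.668/(0.61·σ)]^(1/4) = 122.0 K.

122 K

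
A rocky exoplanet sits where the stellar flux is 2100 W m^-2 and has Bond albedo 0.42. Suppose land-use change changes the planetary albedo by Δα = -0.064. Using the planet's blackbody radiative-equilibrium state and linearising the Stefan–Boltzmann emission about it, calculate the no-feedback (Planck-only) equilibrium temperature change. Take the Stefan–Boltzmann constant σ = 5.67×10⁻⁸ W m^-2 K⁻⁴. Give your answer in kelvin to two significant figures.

Unperturbed T_e = [2100·(1−0.42)/(4σ)]^¼ = 270.7 K.
TOA radiative forcing: ΔF = −S·Δα/4 = −2100·(-0.064)/4 = 33.60 W m^-2.
Linearising σT⁴ gives d(σT⁴)/dT = 4σT_e³ = 4.499 W m^-2 per K.
So ΔT₀ = 33.60/4.499 = 7.47 K.

7.5 kelvin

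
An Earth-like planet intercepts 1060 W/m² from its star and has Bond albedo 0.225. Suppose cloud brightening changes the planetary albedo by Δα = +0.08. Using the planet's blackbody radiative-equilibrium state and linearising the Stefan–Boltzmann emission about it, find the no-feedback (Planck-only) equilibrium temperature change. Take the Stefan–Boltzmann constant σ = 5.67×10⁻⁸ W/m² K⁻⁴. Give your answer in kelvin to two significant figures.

-6.3 K

Unperturbed T_e = [1060·(1−0.225)/(4σ)]^¼ = 245.3 K.
The change in absorbed flux is Δ[S(1−α)/4] = −SΔα/4 = -21.20 W/m².
Planck response: λ_P = 4σT_e³ = 4·5.67×10⁻⁸·(245.3)³ = 3.349 W/m²/K.
So ΔT₀ = -21.20/3.349 = -6.33 K.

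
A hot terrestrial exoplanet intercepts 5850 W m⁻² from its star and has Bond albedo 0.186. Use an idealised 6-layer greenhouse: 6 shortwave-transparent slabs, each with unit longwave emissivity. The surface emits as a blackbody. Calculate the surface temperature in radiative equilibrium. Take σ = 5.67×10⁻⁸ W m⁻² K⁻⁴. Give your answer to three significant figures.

619 K

The effective emission temperature is T_e = [S(1−α)/(4σ)]^¼ = 380.7 K.
For an N-layer opaque stack, T_s⁴ = (N+1)T_e⁴, hence T_s = (7)^(1/4)×380.7 K = 619.2 K.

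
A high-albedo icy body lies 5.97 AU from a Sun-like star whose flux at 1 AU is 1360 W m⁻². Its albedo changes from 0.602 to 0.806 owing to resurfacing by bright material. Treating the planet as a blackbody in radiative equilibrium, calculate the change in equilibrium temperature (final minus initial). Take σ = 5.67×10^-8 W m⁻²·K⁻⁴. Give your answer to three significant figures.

By the inverse-square law, S = 1360/5.97² = 38.16 W m⁻².
With α = 0.602, T₁ = 90.46 K.
After:  T₂ = [38.16·0.194/(4σ)]^(1/4) = 75.59 K.
Change: 75.59 − 90.46 = -14.87 K.

-14.9 K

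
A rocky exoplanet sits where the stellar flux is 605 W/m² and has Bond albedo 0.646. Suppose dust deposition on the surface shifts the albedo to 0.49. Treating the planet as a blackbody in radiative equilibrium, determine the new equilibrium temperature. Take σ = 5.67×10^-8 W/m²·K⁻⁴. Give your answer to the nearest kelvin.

192 kelvin

New equilibrium: T₂ = [(1−0.49)·605.0/(4σ)]^(1/4) = 192.1 K.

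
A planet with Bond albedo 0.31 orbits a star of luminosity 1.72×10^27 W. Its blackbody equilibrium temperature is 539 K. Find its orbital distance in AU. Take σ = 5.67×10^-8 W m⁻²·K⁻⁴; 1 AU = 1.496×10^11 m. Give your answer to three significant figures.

The flux needed for this T is 4σT⁴/(1−0.31) = 27740 W m⁻².
From L = 4πd²S, d = √(1.72×10^27/(4π·27740)) = 7.024×10^10 m = 0.4695 AU.

0.470 AU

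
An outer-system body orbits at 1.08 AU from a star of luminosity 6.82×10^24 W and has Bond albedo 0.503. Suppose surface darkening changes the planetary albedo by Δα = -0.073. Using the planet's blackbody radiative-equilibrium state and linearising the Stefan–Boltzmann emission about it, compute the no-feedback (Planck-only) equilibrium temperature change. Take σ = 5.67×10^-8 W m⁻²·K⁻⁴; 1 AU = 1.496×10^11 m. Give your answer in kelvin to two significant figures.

d = 1.08 × 1.496×10^11 m = 1.616×10^11 m.
Spreading L over a sphere of radius d: S = 6.82×10^24/(4π·1.62×10^11²) = 20.79 W m⁻².
The baseline emission temperature is T_e = 82.16 K.
TOA radiative forcing: ΔF = −S·Δα/4 = −20.79·(-0.073)/4 = 0.3794 W m⁻².
Linearising σT⁴ gives d(σT⁴)/dT = 4σT_e³ = 0.1258 W m⁻² per K.
So ΔT₀ = 0.3794/0.1258 = 3.02 K.

3.0 K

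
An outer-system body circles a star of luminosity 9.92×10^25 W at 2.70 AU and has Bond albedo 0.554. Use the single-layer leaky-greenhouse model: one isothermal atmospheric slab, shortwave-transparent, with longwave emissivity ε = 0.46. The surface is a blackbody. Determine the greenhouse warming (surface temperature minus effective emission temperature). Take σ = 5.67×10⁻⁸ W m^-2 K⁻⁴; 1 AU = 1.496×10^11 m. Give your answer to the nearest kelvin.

7 kelvin

Orbital distance: d = 2.70 AU = 4.039×10^11 m.
Spreading L over a sphere of radius d: S = 9.92×10^25/(4π·4.04×10^11²) = 48.39 W m^-2.
At the top of the atmosphere, σT_e⁴ = S(1−α)/4 = 5.395 W m^-2, giving T_e = 98.76 K.
Surface balance with a leaky layer gives σT_s⁴ = σT_e⁴·2/(2−ε), so T_s = T_e·[2/(2−0.46)]^(1/4) = 105.4 K.
T_s − T_e = 105.4 − 98.76 = 6.669 K.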